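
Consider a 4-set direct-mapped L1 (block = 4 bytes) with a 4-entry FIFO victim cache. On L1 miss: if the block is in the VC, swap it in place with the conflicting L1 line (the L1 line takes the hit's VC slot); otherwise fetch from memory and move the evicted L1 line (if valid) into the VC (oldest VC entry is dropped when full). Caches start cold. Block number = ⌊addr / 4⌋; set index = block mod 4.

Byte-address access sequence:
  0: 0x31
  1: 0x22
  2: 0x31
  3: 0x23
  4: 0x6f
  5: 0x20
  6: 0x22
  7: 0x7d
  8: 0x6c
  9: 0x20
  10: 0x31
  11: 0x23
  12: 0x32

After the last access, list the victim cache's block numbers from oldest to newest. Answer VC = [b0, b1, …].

  [0] addr=0x31 blk=12 s=0: MISS | VC []
  [1] addr=0x22 blk=8 s=0: MISS | VC [12]
  [2] addr=0x31 blk=12 s=0: VC-HIT | VC [8]
  [3] addr=0x23 blk=8 s=0: VC-HIT | VC [12]
  [4] addr=0x6f blk=27 s=3: MISS | VC [12]
  [5] addr=0x20 blk=8 s=0: L1-HIT | VC [12]
  [6] addr=0x22 blk=8 s=0: L1-HIT | VC [12]
  [7] addr=0x7d blk=31 s=3: MISS | VC [12, 27]
  [8] addr=0x6c blk=27 s=3: VC-HIT | VC [12, 31]
  [9] addr=0x20 blk=8 s=0: L1-HIT | VC [12, 31]
  [10] addr=0x31 blk=12 s=0: VC-HIT | VC [8, 31]
  [11] addr=0x23 blk=8 s=0: VC-HIT | VC [12, 31]
  [12] addr=0x32 blk=12 s=0: VC-HIT | VC [8, 31]

VC = [8, 31]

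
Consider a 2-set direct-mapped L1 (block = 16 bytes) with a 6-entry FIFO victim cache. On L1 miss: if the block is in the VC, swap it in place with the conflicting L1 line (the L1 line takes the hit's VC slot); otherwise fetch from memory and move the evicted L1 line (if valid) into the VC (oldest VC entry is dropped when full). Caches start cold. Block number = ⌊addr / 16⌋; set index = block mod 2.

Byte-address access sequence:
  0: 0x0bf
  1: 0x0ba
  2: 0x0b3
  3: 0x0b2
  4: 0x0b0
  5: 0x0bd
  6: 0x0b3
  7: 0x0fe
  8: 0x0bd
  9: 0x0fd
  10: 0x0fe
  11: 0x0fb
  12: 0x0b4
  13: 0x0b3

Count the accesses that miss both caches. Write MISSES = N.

  [0] addr=0xbf blk=11 s=1: MISS | VC []
  [1] addr=0xba blk=11 s=1: L1-HIT | VC []
  [2] addr=0xb3 blk=11 s=1: L1-HIT | VC []
  [3] addr=0xb2 blk=11 s=1: L1-HIT | VC []
  [4] addr=0xb0 blk=11 s=1: L1-HIT | VC []
  [5] addr=0xbd blk=11 s=1: L1-HIT | VC []
  [6] addr=0xb3 blk=11 s=1: L1-HIT | VC []
  [7] addr=0xfe blk=15 s=1: MISS | VC [11]
  [8] addr=0xbd blk=11 s=1: VC-HIT | VC [15]
  [9] addr=0xfd blk=15 s=1: VC-HIT | VC [11]
  [10] addr=0xfe blk=15 s=1: L1-HIT | VC [11]
  [11] addr=0xfb blk=15 s=1: L1-HIT | VC [11]
  [12] addr=0xb4 blk=11 s=1: VC-HIT | VC [15]
  [13] addr=0xb3 blk=11 s=1: L1-HIT | VC [15]

MISSES = 2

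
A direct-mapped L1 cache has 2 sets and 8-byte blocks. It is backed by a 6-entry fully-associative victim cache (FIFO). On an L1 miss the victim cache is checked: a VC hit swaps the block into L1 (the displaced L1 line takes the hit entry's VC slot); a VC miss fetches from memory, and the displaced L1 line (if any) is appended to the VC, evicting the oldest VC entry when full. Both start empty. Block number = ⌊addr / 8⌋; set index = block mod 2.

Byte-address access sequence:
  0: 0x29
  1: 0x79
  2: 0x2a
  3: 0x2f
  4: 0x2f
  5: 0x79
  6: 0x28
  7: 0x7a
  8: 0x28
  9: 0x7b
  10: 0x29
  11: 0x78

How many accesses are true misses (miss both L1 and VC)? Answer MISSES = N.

0: 0x29 (blk 5, set 1) → MISS  vc=[]
1: 0x79 (blk 15, set 1) → MISS  vc=[5]
2: 0x2a (blk 5, set 1) → VC-HIT  vc=[15]
3: 0x2f (blk 5, set 1) → L1-HIT  vc=[15]
4: 0x2f (blk 5, set 1) → L1-HIT  vc=[15]
5: 0x79 (blk 15, set 1) → VC-HIT  vc=[5]
6: 0x28 (blk 5, set 1) → VC-HIT  vc=[15]
7: 0x7a (blk 15, set 1) → VC-HIT  vc=[5]
8: 0x28 (blk 5, set 1) → VC-HIT  vc=[15]
9: 0x7b (blk 15, set 1) → VC-HIT  vc=[5]
10: 0x29 (blk 5, set 1) → VC-HIT  vc=[15]
11: 0x78 (blk 15, set 1) → VC-HIT  vc=[5]

MISSES = 2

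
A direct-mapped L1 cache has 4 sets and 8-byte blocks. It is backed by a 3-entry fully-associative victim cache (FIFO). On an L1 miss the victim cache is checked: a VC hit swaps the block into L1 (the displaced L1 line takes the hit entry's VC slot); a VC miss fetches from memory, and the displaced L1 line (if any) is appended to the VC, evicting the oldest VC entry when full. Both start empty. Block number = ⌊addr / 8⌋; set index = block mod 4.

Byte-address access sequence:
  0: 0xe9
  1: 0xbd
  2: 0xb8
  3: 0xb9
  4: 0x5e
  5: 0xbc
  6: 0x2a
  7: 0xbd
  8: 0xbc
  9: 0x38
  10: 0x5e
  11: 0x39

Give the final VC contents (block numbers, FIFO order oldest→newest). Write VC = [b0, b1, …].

VC = [11, 29, 23]

0: 0xe9 (blk 29, set 1) → MISS  vc=[]
1: 0xbd (blk 23, set 3) → MISS  vc=[]
2: 0xb8 (blk 23, set 3) → L1-HIT  vc=[]
3: 0xb9 (blk 23, set 3) → L1-HIT  vc=[]
4: 0x5e (blk 11, set 3) → MISS  vc=[23]
5: 0xbc (blk 23, set 3) → VC-HIT  vc=[11]
6: 0x2a (blk 5, set 1) → MISS  vc=[11, 29]
7: 0xbd (blk 23, set 3) → L1-HIT  vc=[11, 29]
8: 0xbc (blk 23, set 3) → L1-HIT  vc=[11, 29]
9: 0x38 (blk 7, set 3) → MISS  vc=[11, 29, 23]
10: 0x5e (blk 11, set 3) → VC-HIT  vc=[7, 29, 23]
11: 0x39 (blk 7, set 3) → VC-HIT  vc=[11, 29, 23]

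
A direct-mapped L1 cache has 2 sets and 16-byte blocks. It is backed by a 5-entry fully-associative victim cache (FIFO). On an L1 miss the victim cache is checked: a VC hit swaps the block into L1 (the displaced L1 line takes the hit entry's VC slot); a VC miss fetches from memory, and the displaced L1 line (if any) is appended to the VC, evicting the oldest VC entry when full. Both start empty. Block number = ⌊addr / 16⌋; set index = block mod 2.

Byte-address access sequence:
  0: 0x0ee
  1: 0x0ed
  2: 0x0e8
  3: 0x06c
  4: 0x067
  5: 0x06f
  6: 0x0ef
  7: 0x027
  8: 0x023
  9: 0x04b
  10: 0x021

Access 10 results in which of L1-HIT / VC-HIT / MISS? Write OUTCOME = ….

OUTCOME = VC-HIT

  [0] addr=0xee blk=14 s=0: MISS | VC []
  [1] addr=0xed blk=14 s=0: L1-HIT | VC []
  [2] addr=0xe8 blk=14 s=0: L1-HIT | VC []
  [3] addr=0x6c blk=6 s=0: MISS | VC [14]
  [4] addr=0x67 blk=6 s=0: L1-HIT | VC [14]
  [5] addr=0x6f blk=6 s=0: L1-HIT | VC [14]
  [6] addr=0xef blk=14 s=0: VC-HIT | VC [6]
  [7] addr=0x27 blk=2 s=0: MISS | VC [6, 14]
  [8] addr=0x23 blk=2 s=0: L1-HIT | VC [6, 14]
  [9] addr=0x4b blk=4 s=0: MISS | VC [6, 14, 2]
  [10] addr=0x21 blk=2 s=0: VC-HIT | VC [6, 14, 4]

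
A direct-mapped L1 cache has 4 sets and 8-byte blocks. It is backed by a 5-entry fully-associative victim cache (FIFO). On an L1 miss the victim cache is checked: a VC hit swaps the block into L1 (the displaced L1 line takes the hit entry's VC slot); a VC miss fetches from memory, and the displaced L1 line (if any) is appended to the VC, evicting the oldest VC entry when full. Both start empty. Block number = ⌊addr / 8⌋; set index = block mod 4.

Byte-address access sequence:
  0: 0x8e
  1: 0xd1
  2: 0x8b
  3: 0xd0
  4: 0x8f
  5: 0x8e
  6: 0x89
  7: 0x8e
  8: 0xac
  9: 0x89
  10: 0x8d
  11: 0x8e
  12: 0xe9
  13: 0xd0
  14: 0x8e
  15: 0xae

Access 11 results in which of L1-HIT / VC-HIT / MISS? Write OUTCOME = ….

OUTCOME = L1-HIT

  [0] addr=0x8e blk=17 s=1: MISS | VC []
  [1] addr=0xd1 blk=26 s=2: MISS | VC []
  [2] addr=0x8b blk=17 s=1: L1-HIT | VC []
  [3] addr=0xd0 blk=26 s=2: L1-HIT | VC []
  [4] addr=0x8f blk=17 s=1: L1-HIT | VC []
  [5] addr=0x8e blk=17 s=1: L1-HIT | VC []
  [6] addr=0x89 blk=17 s=1: L1-HIT | VC []
  [7] addr=0x8e blk=17 s=1: L1-HIT | VC []
  [8] addr=0xac blk=21 s=1: MISS | VC [17]
  [9] addr=0x89 blk=17 s=1: VC-HIT | VC [21]
  [10] addr=0x8d blk=17 s=1: L1-HIT | VC [21]
  [11] addr=0x8e blk=17 s=1: L1-HIT | VC [21]
  [12] addr=0xe9 blk=29 s=1: MISS | VC [21, 17]
  [13] addr=0xd0 blk=26 s=2: L1-HIT | VC [21, 17]
  [14] addr=0x8e blk=17 s=1: VC-HIT | VC [21, 29]
  [15] addr=0xae blk=21 s=1: VC-HIT | VC [17, 29]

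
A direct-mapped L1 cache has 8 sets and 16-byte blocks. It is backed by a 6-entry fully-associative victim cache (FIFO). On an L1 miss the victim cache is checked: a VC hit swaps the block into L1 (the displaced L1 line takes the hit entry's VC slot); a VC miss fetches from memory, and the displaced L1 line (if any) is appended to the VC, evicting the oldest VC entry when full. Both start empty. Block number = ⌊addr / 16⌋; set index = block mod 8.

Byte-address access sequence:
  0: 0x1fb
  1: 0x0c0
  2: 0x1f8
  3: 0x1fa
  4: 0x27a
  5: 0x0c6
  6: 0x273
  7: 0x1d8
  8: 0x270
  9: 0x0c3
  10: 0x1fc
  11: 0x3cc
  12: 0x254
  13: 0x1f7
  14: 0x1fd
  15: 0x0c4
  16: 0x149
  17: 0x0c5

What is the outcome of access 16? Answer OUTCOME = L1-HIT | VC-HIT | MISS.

OUTCOME = MISS

0: 0x1fb (blk 31, set 7) → MISS  vc=[]
1: 0xc0 (blk 12, set 4) → MISS  vc=[]
2: 0x1f8 (blk 31, set 7) → L1-HIT  vc=[]
3: 0x1fa (blk 31, set 7) → L1-HIT  vc=[]
4: 0x27a (blk 39, set 7) → MISS  vc=[31]
5: 0xc6 (blk 12, set 4) → L1-HIT  vc=[31]
6: 0x273 (blk 39, set 7) → L1-HIT  vc=[31]
7: 0x1d8 (blk 29, set 5) → MISS  vc=[31]
8: 0x270 (blk 39, set 7) → L1-HIT  vc=[31]
9: 0xc3 (blk 12, set 4) → L1-HIT  vc=[31]
10: 0x1fc (blk 31, set 7) → VC-HIT  vc=[39]
11: 0x3cc (blk 60, set 4) → MISS  vc=[39, 12]
12: 0x254 (blk 37, set 5) → MISS  vc=[39, 12, 29]
13: 0x1f7 (blk 31, set 7) → L1-HIT  vc=[39, 12, 29]
14: 0x1fd (blk 31, set 7) → L1-HIT  vc=[39, 12, 29]
15: 0xc4 (blk 12, set 4) → VC-HIT  vc=[39, 60, 29]
16: 0x149 (blk 20, set 4) → MISS  vc=[39, 60, 29, 12]
17: 0xc5 (blk 12, set 4) → VC-HIT  vc=[39, 60, 29, 20]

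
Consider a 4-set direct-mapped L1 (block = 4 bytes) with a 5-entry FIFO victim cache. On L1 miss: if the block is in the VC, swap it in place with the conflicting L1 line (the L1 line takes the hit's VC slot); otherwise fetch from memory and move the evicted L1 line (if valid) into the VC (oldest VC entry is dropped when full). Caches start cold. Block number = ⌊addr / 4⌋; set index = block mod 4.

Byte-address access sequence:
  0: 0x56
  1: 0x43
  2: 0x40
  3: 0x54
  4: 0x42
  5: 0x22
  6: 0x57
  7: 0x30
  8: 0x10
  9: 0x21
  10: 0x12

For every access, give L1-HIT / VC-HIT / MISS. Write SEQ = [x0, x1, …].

0: 0x56 (blk 21, set 1) → MISS  vc=[]
1: 0x43 (blk 16, set 0) → MISS  vc=[]
2: 0x40 (blk 16, set 0) → L1-HIT  vc=[]
3: 0x54 (blk 21, set 1) → L1-HIT  vc=[]
4: 0x42 (blk 16, set 0) → L1-HIT  vc=[]
5: 0x22 (blk 8, set 0) → MISS  vc=[16]
6: 0x57 (blk 21, set 1) → L1-HIT  vc=[16]
7: 0x30 (blk 12, set 0) → MISS  vc=[16, 8]
8: 0x10 (blk 4, set 0) → MISS  vc=[16, 8, 12]
9: 0x21 (blk 8, set 0) → VC-HIT  vc=[16, 4, 12]
10: 0x12 (blk 4, set 0) → VC-HIT  vc=[16, 8, 12]

SEQ = [MISS, MISS, L1-HIT, L1-HIT, L1-HIT, MISS, L1-HIT, MISS, MISS, VC-HIT, VC-HIT]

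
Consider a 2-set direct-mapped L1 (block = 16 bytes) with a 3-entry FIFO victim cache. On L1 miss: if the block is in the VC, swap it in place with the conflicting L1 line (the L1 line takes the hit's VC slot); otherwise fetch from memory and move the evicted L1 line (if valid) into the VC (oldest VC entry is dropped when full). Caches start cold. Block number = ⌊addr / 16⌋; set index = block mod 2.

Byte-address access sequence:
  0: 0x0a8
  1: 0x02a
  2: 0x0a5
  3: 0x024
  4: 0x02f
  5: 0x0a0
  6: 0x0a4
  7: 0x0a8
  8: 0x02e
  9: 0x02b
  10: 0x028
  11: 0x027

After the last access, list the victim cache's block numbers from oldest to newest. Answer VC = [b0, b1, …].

  [0] addr=0xa8 blk=10 s=0: MISS | VC []
  [1] addr=0x2a blk=2 s=0: MISS | VC [10]
  [2] addr=0xa5 blk=10 s=0: VC-HIT | VC [2]
  [3] addr=0x24 blk=2 s=0: VC-HIT | VC [10]
  [4] addr=0x2f blk=2 s=0: L1-HIT | VC [10]
  [5] addr=0xa0 blk=10 s=0: VC-HIT | VC [2]
  [6] addr=0xa4 blk=10 s=0: L1-HIT | VC [2]
  [7] addr=0xa8 blk=10 s=0: L1-HIT | VC [2]
  [8] addr=0x2e blk=2 s=0: VC-HIT | VC [10]
  [9] addr=0x2b blk=2 s=0: L1-HIT | VC [10]
  [10] addr=0x28 blk=2 s=0: L1-HIT | VC [10]
  [11] addr=0x27 blk=2 s=0: L1-HIT | VC [10]

VC = [10]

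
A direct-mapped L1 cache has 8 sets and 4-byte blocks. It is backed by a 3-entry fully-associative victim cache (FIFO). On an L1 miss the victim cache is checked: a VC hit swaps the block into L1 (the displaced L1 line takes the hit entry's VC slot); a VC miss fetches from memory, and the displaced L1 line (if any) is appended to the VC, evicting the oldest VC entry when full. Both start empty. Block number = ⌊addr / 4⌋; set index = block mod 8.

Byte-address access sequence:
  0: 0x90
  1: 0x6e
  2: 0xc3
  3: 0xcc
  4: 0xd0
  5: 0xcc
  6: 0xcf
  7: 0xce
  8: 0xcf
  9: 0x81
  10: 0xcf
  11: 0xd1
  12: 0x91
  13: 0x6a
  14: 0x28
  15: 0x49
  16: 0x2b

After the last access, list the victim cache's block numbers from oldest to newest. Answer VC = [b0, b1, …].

VC = [48, 26, 18]

0: 0x90 (blk 36, set 4) → MISS  vc=[]
1: 0x6e (blk 27, set 3) → MISS  vc=[]
2: 0xc3 (blk 48, set 0) → MISS  vc=[]
3: 0xcc (blk 51, set 3) → MISS  vc=[27]
4: 0xd0 (blk 52, set 4) → MISS  vc=[27, 36]
5: 0xcc (blk 51, set 3) → L1-HIT  vc=[27, 36]
6: 0xcf (blk 51, set 3) → L1-HIT  vc=[27, 36]
7: 0xce (blk 51, set 3) → L1-HIT  vc=[27, 36]
8: 0xcf (blk 51, set 3) → L1-HIT  vc=[27, 36]
9: 0x81 (blk 32, set 0) → MISS  vc=[27, 36, 48]
10: 0xcf (blk 51, set 3) → L1-HIT  vc=[27, 36, 48]
11: 0xd1 (blk 52, set 4) → L1-HIT  vc=[27, 36, 48]
12: 0x91 (blk 36, set 4) → VC-HIT  vc=[27, 52, 48]
13: 0x6a (blk 26, set 2) → MISS  vc=[27, 52, 48]
14: 0x28 (blk 10, set 2) → MISS  vc=[52, 48, 26]
15: 0x49 (blk 18, set 2) → MISS  vc=[48, 26, 10]
16: 0x2b (blk 10, set 2) → VC-HIT  vc=[48, 26, 18]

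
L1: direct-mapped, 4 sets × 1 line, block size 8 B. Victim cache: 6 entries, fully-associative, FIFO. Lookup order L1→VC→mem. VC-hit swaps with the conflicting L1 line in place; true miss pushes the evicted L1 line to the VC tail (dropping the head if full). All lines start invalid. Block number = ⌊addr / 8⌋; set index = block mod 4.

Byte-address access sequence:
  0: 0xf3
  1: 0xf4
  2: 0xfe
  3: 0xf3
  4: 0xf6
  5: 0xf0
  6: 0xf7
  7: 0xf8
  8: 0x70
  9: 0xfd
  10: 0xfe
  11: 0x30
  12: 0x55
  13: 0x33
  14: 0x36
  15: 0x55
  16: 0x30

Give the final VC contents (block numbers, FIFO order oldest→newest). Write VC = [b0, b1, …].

VC = [30, 14, 10]

  [0] addr=0xf3 blk=30 s=2: MISS | VC []
  [1] addr=0xf4 blk=30 s=2: L1-HIT | VC []
  [2] addr=0xfe blk=31 s=3: MISS | VC []
  [3] addr=0xf3 blk=30 s=2: L1-HIT | VC []
  [4] addr=0xf6 blk=30 s=2: L1-HIT | VC []
  [5] addr=0xf0 blk=30 s=2: L1-HIT | VC []
  [6] addr=0xf7 blk=30 s=2: L1-HIT | VC []
  [7] addr=0xf8 blk=31 s=3: L1-HIT | VC []
  [8] addr=0x70 blk=14 s=2: MISS | VC [30]
  [9] addr=0xfd blk=31 s=3: L1-HIT | VC [30]
  [10] addr=0xfe blk=31 s=3: L1-HIT | VC [30]
  [11] addr=0x30 blk=6 s=2: MISS | VC [30, 14]
  [12] addr=0x55 blk=10 s=2: MISS | VC [30, 14, 6]
  [13] addr=0x33 blk=6 s=2: VC-HIT | VC [30, 14, 10]
  [14] addr=0x36 blk=6 s=2: L1-HIT | VC [30, 14, 10]
  [15] addr=0x55 blk=10 s=2: VC-HIT | VC [30, 14, 6]
  [16] addr=0x30 blk=6 s=2: VC-HIT | VC [30, 14, 10]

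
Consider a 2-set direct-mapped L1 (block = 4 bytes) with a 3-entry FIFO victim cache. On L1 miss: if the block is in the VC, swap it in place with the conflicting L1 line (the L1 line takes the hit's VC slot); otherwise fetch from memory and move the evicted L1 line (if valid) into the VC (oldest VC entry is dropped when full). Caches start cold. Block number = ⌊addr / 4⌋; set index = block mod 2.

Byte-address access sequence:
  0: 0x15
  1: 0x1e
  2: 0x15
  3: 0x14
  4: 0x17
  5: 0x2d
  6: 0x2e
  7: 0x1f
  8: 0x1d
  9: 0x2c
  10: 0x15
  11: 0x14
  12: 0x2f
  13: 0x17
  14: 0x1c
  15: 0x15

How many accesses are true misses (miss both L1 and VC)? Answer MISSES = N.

  [0] addr=0x15 blk=5 s=1: MISS | VC []
  [1] addr=0x1e blk=7 s=1: MISS | VC [5]
  [2] addr=0x15 blk=5 s=1: VC-HIT | VC [7]
  [3] addr=0x14 blk=5 s=1: L1-HIT | VC [7]
  [4] addr=0x17 blk=5 s=1: L1-HIT | VC [7]
  [5] addr=0x2d blk=11 s=1: MISS | VC [7, 5]
  [6] addr=0x2e blk=11 s=1: L1-HIT | VC [7, 5]
  [7] addr=0x1f blk=7 s=1: VC-HIT | VC [11, 5]
  [8] addr=0x1d blk=7 s=1: L1-HIT | VC [11, 5]
  [9] addr=0x2c blk=11 s=1: VC-HIT | VC [7, 5]
  [10] addr=0x15 blk=5 s=1: VC-HIT | VC [7, 11]
  [11] addr=0x14 blk=5 s=1: L1-HIT | VC [7, 11]
  [12] addr=0x2f blk=11 s=1: VC-HIT | VC [7, 5]
  [13] addr=0x17 blk=5 s=1: VC-HIT | VC [7, 11]
  [14] addr=0x1c blk=7 s=1: VC-HIT | VC [5, 11]
  [15] addr=0x15 blk=5 s=1: VC-HIT | VC [7, 11]

MISSES = 3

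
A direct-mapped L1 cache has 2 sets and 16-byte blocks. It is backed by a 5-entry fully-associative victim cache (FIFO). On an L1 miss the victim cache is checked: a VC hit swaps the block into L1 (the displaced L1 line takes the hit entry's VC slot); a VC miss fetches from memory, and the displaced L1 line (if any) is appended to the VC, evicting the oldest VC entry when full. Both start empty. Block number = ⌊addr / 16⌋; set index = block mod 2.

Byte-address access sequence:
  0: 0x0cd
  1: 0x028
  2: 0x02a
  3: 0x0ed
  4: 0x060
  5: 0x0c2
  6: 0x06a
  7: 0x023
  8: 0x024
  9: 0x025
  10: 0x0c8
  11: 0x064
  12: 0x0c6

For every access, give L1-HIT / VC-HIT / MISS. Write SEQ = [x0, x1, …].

SEQ = [MISS, MISS, L1-HIT, MISS, MISS, VC-HIT, VC-HIT, VC-HIT, L1-HIT, L1-HIT, VC-HIT, VC-HIT, VC-HIT]

0: 0xcd (blk 12, set 0) → MISS  vc=[]
1: 0x28 (blk 2, set 0) → MISS  vc=[12]
2: 0x2a (blk 2, set 0) → L1-HIT  vc=[12]
3: 0xed (blk 14, set 0) → MISS  vc=[12, 2]
4: 0x60 (blk 6, set 0) → MISS  vc=[12, 2, 14]
5: 0xc2 (blk 12, set 0) → VC-HIT  vc=[6, 2, 14]
6: 0x6a (blk 6, set 0) → VC-HIT  vc=[12, 2, 14]
7: 0x23 (blk 2, set 0) → VC-HIT  vc=[12, 6, 14]
8: 0x24 (blk 2, set 0) → L1-HIT  vc=[12, 6, 14]
9: 0x25 (blk 2, set 0) → L1-HIT  vc=[12, 6, 14]
10: 0xc8 (blk 12, set 0) → VC-HIT  vc=[2, 6, 14]
11: 0x64 (blk 6, set 0) → VC-HIT  vc=[2, 12, 14]
12: 0xc6 (blk 12, set 0) → VC-HIT  vc=[2, 6, 14]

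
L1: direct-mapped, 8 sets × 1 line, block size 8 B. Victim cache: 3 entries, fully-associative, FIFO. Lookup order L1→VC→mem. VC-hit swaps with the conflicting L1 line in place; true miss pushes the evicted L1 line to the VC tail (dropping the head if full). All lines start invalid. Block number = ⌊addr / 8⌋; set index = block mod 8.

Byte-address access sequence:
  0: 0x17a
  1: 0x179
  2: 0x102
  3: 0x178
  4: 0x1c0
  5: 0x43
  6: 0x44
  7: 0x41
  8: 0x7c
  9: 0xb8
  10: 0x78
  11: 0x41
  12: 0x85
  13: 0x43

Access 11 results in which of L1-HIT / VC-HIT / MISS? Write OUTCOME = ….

OUTCOME = L1-HIT

0: 0x17a (blk 47, set 7) → MISS  vc=[]
1: 0x179 (blk 47, set 7) → L1-HIT  vc=[]
2: 0x102 (blk 32, set 0) → MISS  vc=[]
3: 0x178 (blk 47, set 7) → L1-HIT  vc=[]
4: 0x1c0 (blk 56, set 0) → MISS  vc=[32]
5: 0x43 (blk 8, set 0) → MISS  vc=[32, 56]
6: 0x44 (blk 8, set 0) → L1-HIT  vc=[32, 56]
7: 0x41 (blk 8, set 0) → L1-HIT  vc=[32, 56]
8: 0x7c (blk 15, set 7) → MISS  vc=[32, 56, 47]
9: 0xb8 (blk 23, set 7) → MISS  vc=[56, 47, 15]
10: 0x78 (blk 15, set 7) → VC-HIT  vc=[56, 47, 23]
11: 0x41 (blk 8, set 0) → L1-HIT  vc=[56, 47, 23]
12: 0x85 (blk 16, set 0) → MISS  vc=[47, 23, 8]
13: 0x43 (blk 8, set 0) → VC-HIT  vc=[47, 23, 16]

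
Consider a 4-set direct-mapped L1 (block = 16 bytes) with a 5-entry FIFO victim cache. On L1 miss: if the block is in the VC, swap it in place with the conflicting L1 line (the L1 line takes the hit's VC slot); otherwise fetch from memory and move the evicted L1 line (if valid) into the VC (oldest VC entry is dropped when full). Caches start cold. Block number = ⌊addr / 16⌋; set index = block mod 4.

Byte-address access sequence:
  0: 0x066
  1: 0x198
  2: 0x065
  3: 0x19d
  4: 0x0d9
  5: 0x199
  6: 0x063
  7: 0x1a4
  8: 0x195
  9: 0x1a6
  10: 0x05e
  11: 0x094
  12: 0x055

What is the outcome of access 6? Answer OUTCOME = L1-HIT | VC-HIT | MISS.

  [0] addr=0x66 blk=6 s=2: MISS | VC []
  [1] addr=0x198 blk=25 s=1: MISS | VC []
  [2] addr=0x65 blk=6 s=2: L1-HIT | VC []
  [3] addr=0x19d blk=25 s=1: L1-HIT | VC []
  [4] addr=0xd9 blk=13 s=1: MISS | VC [25]
  [5] addr=0x199 blk=25 s=1: VC-HIT | VC [13]
  [6] addr=0x63 blk=6 s=2: L1-HIT | VC [13]
  [7] addr=0x1a4 blk=26 s=2: MISS | VC [13, 6]
  [8] addr=0x195 blk=25 s=1: L1-HIT | VC [13, 6]
  [9] addr=0x1a6 blk=26 s=2: L1-HIT | VC [13, 6]
  [10] addr=0x5e blk=5 s=1: MISS | VC [13, 6, 25]
  [11] addr=0x94 blk=9 s=1: MISS | VC [13, 6, 25, 5]
  [12] addr=0x55 blk=5 s=1: VC-HIT | VC [13, 6, 25, 9]

OUTCOME = L1-HIT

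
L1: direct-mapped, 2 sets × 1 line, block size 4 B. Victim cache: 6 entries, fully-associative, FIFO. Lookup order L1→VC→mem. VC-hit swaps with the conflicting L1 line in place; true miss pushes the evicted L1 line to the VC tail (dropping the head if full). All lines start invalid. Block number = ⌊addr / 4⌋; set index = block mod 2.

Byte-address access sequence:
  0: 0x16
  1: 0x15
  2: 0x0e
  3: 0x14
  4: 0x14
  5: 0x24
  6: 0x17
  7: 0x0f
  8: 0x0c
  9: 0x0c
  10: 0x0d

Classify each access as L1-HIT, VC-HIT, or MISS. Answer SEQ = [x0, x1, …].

SEQ = [MISS, L1-HIT, MISS, VC-HIT, L1-HIT, MISS, VC-HIT, VC-HIT, L1-HIT, L1-HIT, L1-HIT]

0: 0x16 (blk 5, set 1) → MISS  vc=[]
1: 0x15 (blk 5, set 1) → L1-HIT  vc=[]
2: 0xe (blk 3, set 1) → MISS  vc=[5]
3: 0x14 (blk 5, set 1) → VC-HIT  vc=[3]
4: 0x14 (blk 5, set 1) → L1-HIT  vc=[3]
5: 0x24 (blk 9, set 1) → MISS  vc=[3, 5]
6: 0x17 (blk 5, set 1) → VC-HIT  vc=[3, 9]
7: 0xf (blk 3, set 1) → VC-HIT  vc=[5, 9]
8: 0xc (blk 3, set 1) → L1-HIT  vc=[5, 9]
9: 0xc (blk 3, set 1) → L1-HIT  vc=[5, 9]
10: 0xd (blk 3, set 1) → L1-HIT  vc=[5, 9]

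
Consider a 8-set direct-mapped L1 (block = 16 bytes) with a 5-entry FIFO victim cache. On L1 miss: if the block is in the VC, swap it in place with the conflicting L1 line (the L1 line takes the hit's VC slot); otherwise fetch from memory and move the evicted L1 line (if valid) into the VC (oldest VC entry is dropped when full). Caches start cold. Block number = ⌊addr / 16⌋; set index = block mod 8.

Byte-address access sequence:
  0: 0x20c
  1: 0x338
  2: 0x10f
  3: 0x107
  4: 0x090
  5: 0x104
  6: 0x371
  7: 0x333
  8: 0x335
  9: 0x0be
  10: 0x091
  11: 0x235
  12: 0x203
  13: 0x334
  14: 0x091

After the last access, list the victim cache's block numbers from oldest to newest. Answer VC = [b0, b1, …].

VC = [16, 35, 11]

0: 0x20c (blk 32, set 0) → MISS  vc=[]
1: 0x338 (blk 51, set 3) → MISS  vc=[]
2: 0x10f (blk 16, set 0) → MISS  vc=[32]
3: 0x107 (blk 16, set 0) → L1-HIT  vc=[32]
4: 0x90 (blk 9, set 1) → MISS  vc=[32]
5: 0x104 (blk 16, set 0) → L1-HIT  vc=[32]
6: 0x371 (blk 55, set 7) → MISS  vc=[32]
7: 0x333 (blk 51, set 3) → L1-HIT  vc=[32]
8: 0x335 (blk 51, set 3) → L1-HIT  vc=[32]
9: 0xbe (blk 11, set 3) → MISS  vc=[32, 51]
10: 0x91 (blk 9, set 1) → L1-HIT  vc=[32, 51]
11: 0x235 (blk 35, set 3) → MISS  vc=[32, 51, 11]
12: 0x203 (blk 32, set 0) → VC-HIT  vc=[16, 51, 11]
13: 0x334 (blk 51, set 3) → VC-HIT  vc=[16, 35, 11]
14: 0x91 (blk 9, set 1) → L1-HIT  vc=[16, 35, 11]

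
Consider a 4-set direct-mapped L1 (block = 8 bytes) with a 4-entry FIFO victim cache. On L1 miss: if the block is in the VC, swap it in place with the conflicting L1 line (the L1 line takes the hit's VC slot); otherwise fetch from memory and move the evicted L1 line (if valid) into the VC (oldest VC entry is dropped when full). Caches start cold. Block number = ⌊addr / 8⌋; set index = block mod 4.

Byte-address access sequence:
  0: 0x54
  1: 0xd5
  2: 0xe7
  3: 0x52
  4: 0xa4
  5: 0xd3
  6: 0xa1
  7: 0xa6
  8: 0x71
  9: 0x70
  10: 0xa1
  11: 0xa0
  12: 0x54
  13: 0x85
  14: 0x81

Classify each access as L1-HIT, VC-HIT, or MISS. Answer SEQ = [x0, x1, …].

SEQ = [MISS, MISS, MISS, VC-HIT, MISS, VC-HIT, L1-HIT, L1-HIT, MISS, L1-HIT, L1-HIT, L1-HIT, VC-HIT, MISS, L1-HIT]

0: 0x54 (blk 10, set 2) → MISS  vc=[]
1: 0xd5 (blk 26, set 2) → MISS  vc=[10]
2: 0xe7 (blk 28, set 0) → MISS  vc=[10]
3: 0x52 (blk 10, set 2) → VC-HIT  vc=[26]
4: 0xa4 (blk 20, set 0) → MISS  vc=[26, 28]
5: 0xd3 (blk 26, set 2) → VC-HIT  vc=[10, 28]
6: 0xa1 (blk 20, set 0) → L1-HIT  vc=[10, 28]
7: 0xa6 (blk 20, set 0) → L1-HIT  vc=[10, 28]
8: 0x71 (blk 14, set 2) → MISS  vc=[10, 28, 26]
9: 0x70 (blk 14, set 2) → L1-HIT  vc=[10, 28, 26]
10: 0xa1 (blk 20, set 0) → L1-HIT  vc=[10, 28, 26]
11: 0xa0 (blk 20, set 0) → L1-HIT  vc=[10, 28, 26]
12: 0x54 (blk 10, set 2) → VC-HIT  vc=[14, 28, 26]
13: 0x85 (blk 16, set 0) → MISS  vc=[14, 28, 26, 20]
14: 0x81 (blk 16, set 0) → L1-HIT  vc=[14, 28, 26, 20]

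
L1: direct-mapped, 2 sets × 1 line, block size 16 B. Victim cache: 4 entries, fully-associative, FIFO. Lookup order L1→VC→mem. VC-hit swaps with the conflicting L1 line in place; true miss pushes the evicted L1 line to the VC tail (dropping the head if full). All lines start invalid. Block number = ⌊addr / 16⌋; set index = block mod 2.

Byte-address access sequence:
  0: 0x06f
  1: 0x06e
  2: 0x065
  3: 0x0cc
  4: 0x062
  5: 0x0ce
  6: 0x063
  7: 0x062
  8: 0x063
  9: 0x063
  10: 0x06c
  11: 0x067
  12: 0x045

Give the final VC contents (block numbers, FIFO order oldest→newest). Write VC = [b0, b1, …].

VC = [12, 6]

0: 0x6f (blk 6, set 0) → MISS  vc=[]
1: 0x6e (blk 6, set 0) → L1-HIT  vc=[]
2: 0x65 (blk 6, set 0) → L1-HIT  vc=[]
3: 0xcc (blk 12, set 0) → MISS  vc=[6]
4: 0x62 (blk 6, set 0) → VC-HIT  vc=[12]
5: 0xce (blk 12, set 0) → VC-HIT  vc=[6]
6: 0x63 (blk 6, set 0) → VC-HIT  vc=[12]
7: 0x62 (blk 6, set 0) → L1-HIT  vc=[12]
8: 0x63 (blk 6, set 0) → L1-HIT  vc=[12]
9: 0x63 (blk 6, set 0) → L1-HIT  vc=[12]
10: 0x6c (blk 6, set 0) → L1-HIT  vc=[12]
11: 0x67 (blk 6, set 0) → L1-HIT  vc=[12]
12: 0x45 (blk 4, set 0) → MISS  vc=[12, 6]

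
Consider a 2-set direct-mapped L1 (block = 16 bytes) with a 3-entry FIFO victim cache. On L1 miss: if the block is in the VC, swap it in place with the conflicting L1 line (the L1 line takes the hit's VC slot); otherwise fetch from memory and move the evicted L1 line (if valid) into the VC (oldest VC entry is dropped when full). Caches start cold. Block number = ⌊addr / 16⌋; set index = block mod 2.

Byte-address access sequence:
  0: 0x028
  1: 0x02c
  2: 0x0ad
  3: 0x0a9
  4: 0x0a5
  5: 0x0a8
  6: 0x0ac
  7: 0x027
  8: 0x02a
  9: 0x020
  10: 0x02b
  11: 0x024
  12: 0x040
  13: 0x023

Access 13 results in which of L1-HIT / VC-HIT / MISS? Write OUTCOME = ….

  [0] addr=0x28 blk=2 s=0: MISS | VC []
  [1] addr=0x2c blk=2 s=0: L1-HIT | VC []
  [2] addr=0xad blk=10 s=0: MISS | VC [2]
  [3] addr=0xa9 blk=10 s=0: L1-HIT | VC [2]
  [4] addr=0xa5 blk=10 s=0: L1-HIT | VC [2]
  [5] addr=0xa8 blk=10 s=0: L1-HIT | VC [2]
  [6] addr=0xac blk=10 s=0: L1-HIT | VC [2]
  [7] addr=0x27 blk=2 s=0: VC-HIT | VC [10]
  [8] addr=0x2a blk=2 s=0: L1-HIT | VC [10]
  [9] addr=0x20 blk=2 s=0: L1-HIT | VC [10]
  [10] addr=0x2b blk=2 s=0: L1-HIT | VC [10]
  [11] addr=0x24 blk=2 s=0: L1-HIT | VC [10]
  [12] addr=0x40 blk=4 s=0: MISS | VC [10, 2]
  [13] addr=0x23 blk=2 s=0: VC-HIT | VC [10, 4]

OUTCOME = VC-HIT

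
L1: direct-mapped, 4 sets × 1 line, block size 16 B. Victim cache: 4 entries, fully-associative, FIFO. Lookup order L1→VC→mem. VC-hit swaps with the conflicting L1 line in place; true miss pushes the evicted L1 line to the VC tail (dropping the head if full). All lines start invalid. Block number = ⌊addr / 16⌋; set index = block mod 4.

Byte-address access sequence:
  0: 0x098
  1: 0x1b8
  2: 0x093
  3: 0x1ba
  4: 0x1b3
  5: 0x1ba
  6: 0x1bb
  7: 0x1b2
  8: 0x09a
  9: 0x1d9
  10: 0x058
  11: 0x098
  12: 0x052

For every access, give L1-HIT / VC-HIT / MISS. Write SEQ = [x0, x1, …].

  [0] addr=0x98 blk=9 s=1: MISS | VC []
  [1] addr=0x1b8 blk=27 s=3: MISS | VC []
  [2] addr=0x93 blk=9 s=1: L1-HIT | VC []
  [3] addr=0x1ba blk=27 s=3: L1-HIT | VC []
  [4] addr=0x1b3 blk=27 s=3: L1-HIT | VC []
  [5] addr=0x1ba blk=27 s=3: L1-HIT | VC []
  [6] addr=0x1bb blk=27 s=3: L1-HIT | VC []
  [7] addr=0x1b2 blk=27 s=3: L1-HIT | VC []
  [8] addr=0x9a blk=9 s=1: L1-HIT | VC []
  [9] addr=0x1d9 blk=29 s=1: MISS | VC [9]
  [10] addr=0x58 blk=5 s=1: MISS | VC [9, 29]
  [11] addr=0x98 blk=9 s=1: VC-HIT | VC [5, 29]
  [12] addr=0x52 blk=5 s=1: VC-HIT | VC [9, 29]

SEQ = [MISS, MISS, L1-HIT, L1-HIT, L1-HIT, L1-HIT, L1-HIT, L1-HIT, L1-HIT, MISS, MISS, VC-HIT, VC-HIT]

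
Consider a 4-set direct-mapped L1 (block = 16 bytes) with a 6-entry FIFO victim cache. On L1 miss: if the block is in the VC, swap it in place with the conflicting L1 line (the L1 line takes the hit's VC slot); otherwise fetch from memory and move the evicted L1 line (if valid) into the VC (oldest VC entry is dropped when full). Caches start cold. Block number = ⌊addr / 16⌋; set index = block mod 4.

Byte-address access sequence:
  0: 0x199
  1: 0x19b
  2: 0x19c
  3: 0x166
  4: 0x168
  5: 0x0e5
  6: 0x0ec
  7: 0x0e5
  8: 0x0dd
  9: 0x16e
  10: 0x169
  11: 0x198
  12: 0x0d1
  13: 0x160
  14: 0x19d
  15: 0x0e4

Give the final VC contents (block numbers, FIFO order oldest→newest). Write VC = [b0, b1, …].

VC = [22, 13]

#0 0x199→b25/s1 MISS; vc=[]
#1 0x19b→b25/s1 L1-HIT; vc=[]
#2 0x19c→b25/s1 L1-HIT; vc=[]
#3 0x166→b22/s2 MISS; vc=[]
#4 0x168→b22/s2 L1-HIT; vc=[]
#5 0xe5→b14/s2 MISS; vc=[22]
#6 0xec→b14/s2 L1-HIT; vc=[22]
#7 0xe5→b14/s2 L1-HIT; vc=[22]
#8 0xdd→b13/s1 MISS; vc=[22,25]
#9 0x16e→b22/s2 VC-HIT; vc=[14,25]
#10 0x169→b22/s2 L1-HIT; vc=[14,25]
#11 0x198→b25/s1 VC-HIT; vc=[14,13]
#12 0xd1→b13/s1 VC-HIT; vc=[14,25]
#13 0x160→b22/s2 L1-HIT; vc=[14,25]
#14 0x19d→b25/s1 VC-HIT; vc=[14,13]
#15 0xe4→b14/s2 VC-HIT; vc=[22,13]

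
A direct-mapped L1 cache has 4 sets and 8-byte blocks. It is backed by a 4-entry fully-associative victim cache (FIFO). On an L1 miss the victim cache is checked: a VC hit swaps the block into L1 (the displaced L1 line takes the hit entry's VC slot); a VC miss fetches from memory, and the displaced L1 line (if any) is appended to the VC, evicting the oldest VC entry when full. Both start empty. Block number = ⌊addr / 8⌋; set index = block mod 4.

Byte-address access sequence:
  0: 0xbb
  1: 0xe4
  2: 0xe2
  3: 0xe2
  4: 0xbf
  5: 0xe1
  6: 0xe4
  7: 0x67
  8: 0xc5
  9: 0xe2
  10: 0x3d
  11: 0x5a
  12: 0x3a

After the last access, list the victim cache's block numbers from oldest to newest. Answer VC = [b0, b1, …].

0: 0xbb (blk 23, set 3) → MISS  vc=[]
1: 0xe4 (blk 28, set 0) → MISS  vc=[]
2: 0xe2 (blk 28, set 0) → L1-HIT  vc=[]
3: 0xe2 (blk 28, set 0) → L1-HIT  vc=[]
4: 0xbf (blk 23, set 3) → L1-HIT  vc=[]
5: 0xe1 (blk 28, set 0) → L1-HIT  vc=[]
6: 0xe4 (blk 28, set 0) → L1-HIT  vc=[]
7: 0x67 (blk 12, set 0) → MISS  vc=[28]
8: 0xc5 (blk 24, set 0) → MISS  vc=[28, 12]
9: 0xe2 (blk 28, set 0) → VC-HIT  vc=[24, 12]
10: 0x3d (blk 7, set 3) → MISS  vc=[24, 12, 23]
11: 0x5a (blk 11, set 3) → MISS  vc=[24, 12, 23, 7]
12: 0x3a (blk 7, set 3) → VC-HIT  vc=[24, 12, 23, 11]

VC = [24, 12, 23, 11]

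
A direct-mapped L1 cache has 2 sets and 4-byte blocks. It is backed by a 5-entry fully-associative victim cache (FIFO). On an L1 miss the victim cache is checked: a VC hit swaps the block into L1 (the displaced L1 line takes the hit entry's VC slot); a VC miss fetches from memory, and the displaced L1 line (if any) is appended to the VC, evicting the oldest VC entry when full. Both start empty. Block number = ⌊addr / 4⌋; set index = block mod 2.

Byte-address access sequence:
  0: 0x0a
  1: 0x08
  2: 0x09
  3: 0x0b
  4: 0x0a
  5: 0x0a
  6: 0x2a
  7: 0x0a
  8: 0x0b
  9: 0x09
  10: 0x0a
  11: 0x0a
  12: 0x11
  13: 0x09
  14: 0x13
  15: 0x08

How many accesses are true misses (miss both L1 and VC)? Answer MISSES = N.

MISSES = 3

0: 0xa (blk 2, set 0) → MISS  vc=[]
1: 0x8 (blk 2, set 0) → L1-HIT  vc=[]
2: 0x9 (blk 2, set 0) → L1-HIT  vc=[]
3: 0xb (blk 2, set 0) → L1-HIT  vc=[]
4: 0xa (blk 2, set 0) → L1-HIT  vc=[]
5: 0xa (blk 2, set 0) → L1-HIT  vc=[]
6: 0x2a (blk 10, set 0) → MISS  vc=[2]
7: 0xa (blk 2, set 0) → VC-HIT  vc=[10]
8: 0xb (blk 2, set 0) → L1-HIT  vc=[10]
9: 0x9 (blk 2, set 0) → L1-HIT  vc=[10]
10: 0xa (blk 2, set 0) → L1-HIT  vc=[10]
11: 0xa (blk 2, set 0) → L1-HIT  vc=[10]
12: 0x11 (blk 4, set 0) → MISS  vc=[10, 2]
13: 0x9 (blk 2, set 0) → VC-HIT  vc=[10, 4]
14: 0x13 (blk 4, set 0) → VC-HIT  vc=[10, 2]
15: 0x8 (blk 2, set 0) → VC-HIT  vc=[10, 4]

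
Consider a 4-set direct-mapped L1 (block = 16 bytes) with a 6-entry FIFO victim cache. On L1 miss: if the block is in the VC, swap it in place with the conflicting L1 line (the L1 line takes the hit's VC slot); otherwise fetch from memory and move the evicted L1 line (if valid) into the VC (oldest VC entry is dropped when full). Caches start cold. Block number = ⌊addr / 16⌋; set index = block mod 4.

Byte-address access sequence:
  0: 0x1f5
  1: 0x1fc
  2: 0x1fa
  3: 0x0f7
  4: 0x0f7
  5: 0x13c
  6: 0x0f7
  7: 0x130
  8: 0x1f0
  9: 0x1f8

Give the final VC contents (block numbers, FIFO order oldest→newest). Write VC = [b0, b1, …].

  [0] addr=0x1f5 blk=31 s=3: MISS | VC []
  [1] addr=0x1fc blk=31 s=3: L1-HIT | VC []
  [2] addr=0x1fa blk=31 s=3: L1-HIT | VC []
  [3] addr=0xf7 blk=15 s=3: MISS | VC [31]
  [4] addr=0xf7 blk=15 s=3: L1-HIT | VC [31]
  [5] addr=0x13c blk=19 s=3: MISS | VC [31, 15]
  [6] addr=0xf7 blk=15 s=3: VC-HIT | VC [31, 19]
  [7] addr=0x130 blk=19 s=3: VC-HIT | VC [31, 15]
  [8] addr=0x1f0 blk=31 s=3: VC-HIT | VC [19, 15]
  [9] addr=0x1f8 blk=31 s=3: L1-HIT | VC [19, 15]

VC = [19, 15]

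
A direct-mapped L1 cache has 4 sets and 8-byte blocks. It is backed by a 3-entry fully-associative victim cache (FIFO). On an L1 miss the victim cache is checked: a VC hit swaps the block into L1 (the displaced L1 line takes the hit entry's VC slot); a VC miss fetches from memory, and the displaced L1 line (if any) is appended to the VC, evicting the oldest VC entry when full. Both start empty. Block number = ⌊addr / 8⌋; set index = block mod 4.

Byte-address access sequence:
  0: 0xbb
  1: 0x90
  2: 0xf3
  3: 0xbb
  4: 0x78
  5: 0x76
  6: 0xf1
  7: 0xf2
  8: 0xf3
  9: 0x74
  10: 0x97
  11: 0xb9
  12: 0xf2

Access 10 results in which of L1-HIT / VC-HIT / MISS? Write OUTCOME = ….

#0 0xbb→b23/s3 MISS; vc=[]
#1 0x90→b18/s2 MISS; vc=[]
#2 0xf3→b30/s2 MISS; vc=[18]
#3 0xbb→b23/s3 L1-HIT; vc=[18]
#4 0x78→b15/s3 MISS; vc=[18,23]
#5 0x76→b14/s2 MISS; vc=[18,23,30]
#6 0xf1→b30/s2 VC-HIT; vc=[18,23,14]
#7 0xf2→b30/s2 L1-HIT; vc=[18,23,14]
#8 0xf3→b30/s2 L1-HIT; vc=[18,23,14]
#9 0x74→b14/s2 VC-HIT; vc=[18,23,30]
#10 0x97→b18/s2 VC-HIT; vc=[14,23,30]
#11 0xb9→b23/s3 VC-HIT; vc=[14,15,30]
#12 0xf2→b30/s2 VC-HIT; vc=[14,15,18]

OUTCOME = VC-HIT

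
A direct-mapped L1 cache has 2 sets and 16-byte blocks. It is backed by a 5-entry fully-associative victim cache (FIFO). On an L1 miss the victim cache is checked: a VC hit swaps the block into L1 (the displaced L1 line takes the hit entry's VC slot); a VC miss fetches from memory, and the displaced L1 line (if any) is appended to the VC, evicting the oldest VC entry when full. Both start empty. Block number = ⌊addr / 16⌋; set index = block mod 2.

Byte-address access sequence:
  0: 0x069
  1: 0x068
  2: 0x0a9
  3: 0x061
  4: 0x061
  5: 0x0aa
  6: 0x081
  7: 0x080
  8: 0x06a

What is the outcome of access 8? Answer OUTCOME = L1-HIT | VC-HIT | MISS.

OUTCOME = VC-HIT

  [0] addr=0x69 blk=6 s=0: MISS | VC []
  [1] addr=0x68 blk=6 s=0: L1-HIT | VC []
  [2] addr=0xa9 blk=10 s=0: MISS | VC [6]
  [3] addr=0x61 blk=6 s=0: VC-HIT | VC [10]
  [4] addr=0x61 blk=6 s=0: L1-HIT | VC [10]
  [5] addr=0xaa blk=10 s=0: VC-HIT | VC [6]
  [6] addr=0x81 blk=8 s=0: MISS | VC [6, 10]
  [7] addr=0x80 blk=8 s=0: L1-HIT | VC [6, 10]
  [8] addr=0x6a blk=6 s=0: VC-HIT | VC [8, 10]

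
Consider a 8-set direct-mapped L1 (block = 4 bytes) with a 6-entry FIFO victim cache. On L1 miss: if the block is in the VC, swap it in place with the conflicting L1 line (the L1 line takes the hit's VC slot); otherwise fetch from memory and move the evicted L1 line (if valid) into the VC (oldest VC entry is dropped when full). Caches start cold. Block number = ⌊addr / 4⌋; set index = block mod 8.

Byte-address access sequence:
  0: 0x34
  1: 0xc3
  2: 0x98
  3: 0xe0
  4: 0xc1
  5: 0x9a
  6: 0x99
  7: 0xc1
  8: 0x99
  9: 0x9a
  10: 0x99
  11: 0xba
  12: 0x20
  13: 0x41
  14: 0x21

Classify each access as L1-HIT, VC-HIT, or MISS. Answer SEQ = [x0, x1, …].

SEQ = [MISS, MISS, MISS, MISS, VC-HIT, L1-HIT, L1-HIT, L1-HIT, L1-HIT, L1-HIT, L1-HIT, MISS, MISS, MISS, VC-HIT]

  [0] addr=0x34 blk=13 s=5: MISS | VC []
  [1] addr=0xc3 blk=48 s=0: MISS | VC []
  [2] addr=0x98 blk=38 s=6: MISS | VC []
  [3] addr=0xe0 blk=56 s=0: MISS | VC [48]
  [4] addr=0xc1 blk=48 s=0: VC-HIT | VC [56]
  [5] addr=0x9a blk=38 s=6: L1-HIT | VC [56]
  [6] addr=0x99 blk=38 s=6: L1-HIT | VC [56]
  [7] addr=0xc1 blk=48 s=0: L1-HIT | VC [56]
  [8] addr=0x99 blk=38 s=6: L1-HIT | VC [56]
  [9] addr=0x9a blk=38 s=6: L1-HIT | VC [56]
  [10] addr=0x99 blk=38 s=6: L1-HIT | VC [56]
  [11] addr=0xba blk=46 s=6: MISS | VC [56, 38]
  [12] addr=0x20 blk=8 s=0: MISS | VC [56, 38, 48]
  [13] addr=0x41 blk=16 s=0: MISS | VC [56, 38, 48, 8]
  [14] addr=0x21 blk=8 s=0: VC-HIT | VC [56, 38, 48, 16]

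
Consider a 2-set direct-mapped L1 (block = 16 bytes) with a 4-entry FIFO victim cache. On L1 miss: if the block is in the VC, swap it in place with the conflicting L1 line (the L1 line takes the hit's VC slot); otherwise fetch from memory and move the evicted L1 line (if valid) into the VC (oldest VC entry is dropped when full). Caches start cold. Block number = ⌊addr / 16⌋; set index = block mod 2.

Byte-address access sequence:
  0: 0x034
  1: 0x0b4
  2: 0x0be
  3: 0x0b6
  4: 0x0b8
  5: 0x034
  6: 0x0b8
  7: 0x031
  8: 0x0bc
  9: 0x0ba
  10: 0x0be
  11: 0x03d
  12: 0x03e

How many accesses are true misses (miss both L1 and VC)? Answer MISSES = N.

MISSES = 2

0: 0x34 (blk 3, set 1) → MISS  vc=[]
1: 0xb4 (blk 11, set 1) → MISS  vc=[3]
2: 0xbe (blk 11, set 1) → L1-HIT  vc=[3]
3: 0xb6 (blk 11, set 1) → L1-HIT  vc=[3]
4: 0xb8 (blk 11, set 1) → L1-HIT  vc=[3]
5: 0x34 (blk 3, set 1) → VC-HIT  vc=[11]
6: 0xb8 (blk 11, set 1) → VC-HIT  vc=[3]
7: 0x31 (blk 3, set 1) → VC-HIT  vc=[11]
8: 0xbc (blk 11, set 1) → VC-HIT  vc=[3]
9: 0xba (blk 11, set 1) → L1-HIT  vc=[3]
10: 0xbe (blk 11, set 1) → L1-HIT  vc=[3]
11: 0x3d (blk 3, set 1) → VC-HIT  vc=[11]
12: 0x3e (blk 3, set 1) → L1-HIT  vc=[11]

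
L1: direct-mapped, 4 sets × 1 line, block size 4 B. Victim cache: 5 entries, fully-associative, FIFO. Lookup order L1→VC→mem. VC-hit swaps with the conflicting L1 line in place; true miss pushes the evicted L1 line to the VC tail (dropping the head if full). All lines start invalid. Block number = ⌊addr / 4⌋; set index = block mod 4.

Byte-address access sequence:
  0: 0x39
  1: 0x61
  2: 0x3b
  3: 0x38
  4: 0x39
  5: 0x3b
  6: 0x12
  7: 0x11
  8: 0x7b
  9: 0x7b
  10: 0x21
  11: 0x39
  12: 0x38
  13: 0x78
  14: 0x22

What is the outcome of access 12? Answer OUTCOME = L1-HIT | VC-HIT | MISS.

OUTCOME = L1-HIT

0: 0x39 (blk 14, set 2) → MISS  vc=[]
1: 0x61 (blk 24, set 0) → MISS  vc=[]
2: 0x3b (blk 14, set 2) → L1-HIT  vc=[]
3: 0x38 (blk 14, set 2) → L1-HIT  vc=[]
4: 0x39 (blk 14, set 2) → L1-HIT  vc=[]
5: 0x3b (blk 14, set 2) → L1-HIT  vc=[]
6: 0x12 (blk 4, set 0) → MISS  vc=[24]
7: 0x11 (blk 4, set 0) → L1-HIT  vc=[24]
8: 0x7b (blk 30, set 2) → MISS  vc=[24, 14]
9: 0x7b (blk 30, set 2) → L1-HIT  vc=[24, 14]
10: 0x21 (blk 8, set 0) → MISS  vc=[24, 14, 4]
11: 0x39 (blk 14, set 2) → VC-HIT  vc=[24, 30, 4]
12: 0x38 (blk 14, set 2) → L1-HIT  vc=[24, 30, 4]
13: 0x78 (blk 30, set 2) → VC-HIT  vc=[24, 14, 4]
14: 0x22 (blk 8, set 0) → L1-HIT  vc=[24, 14, 4]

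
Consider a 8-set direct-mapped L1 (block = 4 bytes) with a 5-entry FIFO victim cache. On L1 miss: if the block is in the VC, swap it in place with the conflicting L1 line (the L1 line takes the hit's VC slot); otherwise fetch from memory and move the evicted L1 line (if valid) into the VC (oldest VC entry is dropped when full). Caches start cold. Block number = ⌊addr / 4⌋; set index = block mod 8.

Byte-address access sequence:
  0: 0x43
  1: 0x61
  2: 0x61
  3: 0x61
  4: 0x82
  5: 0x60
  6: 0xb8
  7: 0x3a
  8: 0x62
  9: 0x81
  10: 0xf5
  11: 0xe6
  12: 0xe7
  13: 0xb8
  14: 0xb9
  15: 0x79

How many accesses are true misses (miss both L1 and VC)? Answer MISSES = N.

MISSES = 8

0: 0x43 (blk 16, set 0) → MISS  vc=[]
1: 0x61 (blk 24, set 0) → MISS  vc=[16]
2: 0x61 (blk 24, set 0) → L1-HIT  vc=[16]
3: 0x61 (blk 24, set 0) → L1-HIT  vc=[16]
4: 0x82 (blk 32, set 0) → MISS  vc=[16, 24]
5: 0x60 (blk 24, set 0) → VC-HIT  vc=[16, 32]
6: 0xb8 (blk 46, set 6) → MISS  vc=[16, 32]
7: 0x3a (blk 14, set 6) → MISS  vc=[16, 32, 46]
8: 0x62 (blk 24, set 0) → L1-HIT  vc=[16, 32, 46]
9: 0x81 (blk 32, set 0) → VC-HIT  vc=[16, 24, 46]
10: 0xf5 (blk 61, set 5) → MISS  vc=[16, 24, 46]
11: 0xe6 (blk 57, set 1) → MISS  vc=[16, 24, 46]
12: 0xe7 (blk 57, set 1) → L1-HIT  vc=[16, 24, 46]
13: 0xb8 (blk 46, set 6) → VC-HIT  vc=[16, 24, 14]
14: 0xb9 (blk 46, set 6) → L1-HIT  vc=[16, 24, 14]
15: 0x79 (blk 30, set 6) → MISS  vc=[16, 24, 14, 46]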